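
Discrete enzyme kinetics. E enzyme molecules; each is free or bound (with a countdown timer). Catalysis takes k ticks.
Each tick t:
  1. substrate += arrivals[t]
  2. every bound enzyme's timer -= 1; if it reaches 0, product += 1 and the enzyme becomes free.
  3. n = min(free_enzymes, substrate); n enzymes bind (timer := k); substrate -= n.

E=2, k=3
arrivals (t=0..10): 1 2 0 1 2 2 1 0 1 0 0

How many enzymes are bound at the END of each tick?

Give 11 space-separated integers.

t=0: arr=1 -> substrate=0 bound=1 product=0
t=1: arr=2 -> substrate=1 bound=2 product=0
t=2: arr=0 -> substrate=1 bound=2 product=0
t=3: arr=1 -> substrate=1 bound=2 product=1
t=4: arr=2 -> substrate=2 bound=2 product=2
t=5: arr=2 -> substrate=4 bound=2 product=2
t=6: arr=1 -> substrate=4 bound=2 product=3
t=7: arr=0 -> substrate=3 bound=2 product=4
t=8: arr=1 -> substrate=4 bound=2 product=4
t=9: arr=0 -> substrate=3 bound=2 product=5
t=10: arr=0 -> substrate=2 bound=2 product=6

Answer: 1 2 2 2 2 2 2 2 2 2 2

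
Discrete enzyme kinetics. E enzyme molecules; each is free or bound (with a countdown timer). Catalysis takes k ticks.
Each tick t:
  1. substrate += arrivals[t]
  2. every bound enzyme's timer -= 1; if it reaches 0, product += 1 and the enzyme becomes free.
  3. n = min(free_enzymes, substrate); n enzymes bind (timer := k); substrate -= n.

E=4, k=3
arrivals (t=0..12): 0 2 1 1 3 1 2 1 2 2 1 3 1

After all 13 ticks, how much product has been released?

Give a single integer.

Answer: 12

Derivation:
t=0: arr=0 -> substrate=0 bound=0 product=0
t=1: arr=2 -> substrate=0 bound=2 product=0
t=2: arr=1 -> substrate=0 bound=3 product=0
t=3: arr=1 -> substrate=0 bound=4 product=0
t=4: arr=3 -> substrate=1 bound=4 product=2
t=5: arr=1 -> substrate=1 bound=4 product=3
t=6: arr=2 -> substrate=2 bound=4 product=4
t=7: arr=1 -> substrate=1 bound=4 product=6
t=8: arr=2 -> substrate=2 bound=4 product=7
t=9: arr=2 -> substrate=3 bound=4 product=8
t=10: arr=1 -> substrate=2 bound=4 product=10
t=11: arr=3 -> substrate=4 bound=4 product=11
t=12: arr=1 -> substrate=4 bound=4 product=12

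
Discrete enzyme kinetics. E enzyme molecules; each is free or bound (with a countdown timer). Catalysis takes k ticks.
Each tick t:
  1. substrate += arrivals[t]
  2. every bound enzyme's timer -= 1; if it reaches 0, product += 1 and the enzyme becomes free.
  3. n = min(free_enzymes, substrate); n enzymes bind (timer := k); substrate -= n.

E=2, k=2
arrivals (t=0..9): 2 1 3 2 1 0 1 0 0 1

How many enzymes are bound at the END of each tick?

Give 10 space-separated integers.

t=0: arr=2 -> substrate=0 bound=2 product=0
t=1: arr=1 -> substrate=1 bound=2 product=0
t=2: arr=3 -> substrate=2 bound=2 product=2
t=3: arr=2 -> substrate=4 bound=2 product=2
t=4: arr=1 -> substrate=3 bound=2 product=4
t=5: arr=0 -> substrate=3 bound=2 product=4
t=6: arr=1 -> substrate=2 bound=2 product=6
t=7: arr=0 -> substrate=2 bound=2 product=6
t=8: arr=0 -> substrate=0 bound=2 product=8
t=9: arr=1 -> substrate=1 bound=2 product=8

Answer: 2 2 2 2 2 2 2 2 2 2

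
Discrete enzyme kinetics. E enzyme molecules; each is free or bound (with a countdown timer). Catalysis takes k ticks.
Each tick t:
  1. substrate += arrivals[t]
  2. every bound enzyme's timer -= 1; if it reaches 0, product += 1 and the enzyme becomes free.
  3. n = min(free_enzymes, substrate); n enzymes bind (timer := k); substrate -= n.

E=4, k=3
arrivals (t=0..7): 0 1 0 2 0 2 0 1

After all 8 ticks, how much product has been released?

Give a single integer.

t=0: arr=0 -> substrate=0 bound=0 product=0
t=1: arr=1 -> substrate=0 bound=1 product=0
t=2: arr=0 -> substrate=0 bound=1 product=0
t=3: arr=2 -> substrate=0 bound=3 product=0
t=4: arr=0 -> substrate=0 bound=2 product=1
t=5: arr=2 -> substrate=0 bound=4 product=1
t=6: arr=0 -> substrate=0 bound=2 product=3
t=7: arr=1 -> substrate=0 bound=3 product=3

Answer: 3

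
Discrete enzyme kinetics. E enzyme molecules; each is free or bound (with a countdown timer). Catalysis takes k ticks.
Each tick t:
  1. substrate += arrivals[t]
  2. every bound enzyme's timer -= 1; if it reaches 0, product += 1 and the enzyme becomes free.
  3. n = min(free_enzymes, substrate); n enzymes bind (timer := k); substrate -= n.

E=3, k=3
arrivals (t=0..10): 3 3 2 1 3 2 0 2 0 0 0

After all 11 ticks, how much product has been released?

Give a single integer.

t=0: arr=3 -> substrate=0 bound=3 product=0
t=1: arr=3 -> substrate=3 bound=3 product=0
t=2: arr=2 -> substrate=5 bound=3 product=0
t=3: arr=1 -> substrate=3 bound=3 product=3
t=4: arr=3 -> substrate=6 bound=3 product=3
t=5: arr=2 -> substrate=8 bound=3 product=3
t=6: arr=0 -> substrate=5 bound=3 product=6
t=7: arr=2 -> substrate=7 bound=3 product=6
t=8: arr=0 -> substrate=7 bound=3 product=6
t=9: arr=0 -> substrate=4 bound=3 product=9
t=10: arr=0 -> substrate=4 bound=3 product=9

Answer: 9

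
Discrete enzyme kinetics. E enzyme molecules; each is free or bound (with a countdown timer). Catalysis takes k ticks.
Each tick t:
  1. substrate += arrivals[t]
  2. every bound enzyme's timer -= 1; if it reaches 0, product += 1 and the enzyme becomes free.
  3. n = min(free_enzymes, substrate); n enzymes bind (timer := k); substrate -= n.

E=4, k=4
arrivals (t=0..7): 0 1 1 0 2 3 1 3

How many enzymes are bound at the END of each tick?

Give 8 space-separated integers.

t=0: arr=0 -> substrate=0 bound=0 product=0
t=1: arr=1 -> substrate=0 bound=1 product=0
t=2: arr=1 -> substrate=0 bound=2 product=0
t=3: arr=0 -> substrate=0 bound=2 product=0
t=4: arr=2 -> substrate=0 bound=4 product=0
t=5: arr=3 -> substrate=2 bound=4 product=1
t=6: arr=1 -> substrate=2 bound=4 product=2
t=7: arr=3 -> substrate=5 bound=4 product=2

Answer: 0 1 2 2 4 4 4 4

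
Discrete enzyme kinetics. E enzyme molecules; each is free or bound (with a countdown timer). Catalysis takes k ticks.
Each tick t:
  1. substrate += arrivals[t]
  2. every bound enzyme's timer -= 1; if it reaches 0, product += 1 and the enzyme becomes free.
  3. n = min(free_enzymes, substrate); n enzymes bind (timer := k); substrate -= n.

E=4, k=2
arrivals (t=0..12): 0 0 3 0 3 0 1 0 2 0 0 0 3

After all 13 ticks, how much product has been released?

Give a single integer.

Answer: 9

Derivation:
t=0: arr=0 -> substrate=0 bound=0 product=0
t=1: arr=0 -> substrate=0 bound=0 product=0
t=2: arr=3 -> substrate=0 bound=3 product=0
t=3: arr=0 -> substrate=0 bound=3 product=0
t=4: arr=3 -> substrate=0 bound=3 product=3
t=5: arr=0 -> substrate=0 bound=3 product=3
t=6: arr=1 -> substrate=0 bound=1 product=6
t=7: arr=0 -> substrate=0 bound=1 product=6
t=8: arr=2 -> substrate=0 bound=2 product=7
t=9: arr=0 -> substrate=0 bound=2 product=7
t=10: arr=0 -> substrate=0 bound=0 product=9
t=11: arr=0 -> substrate=0 bound=0 product=9
t=12: arr=3 -> substrate=0 bound=3 product=9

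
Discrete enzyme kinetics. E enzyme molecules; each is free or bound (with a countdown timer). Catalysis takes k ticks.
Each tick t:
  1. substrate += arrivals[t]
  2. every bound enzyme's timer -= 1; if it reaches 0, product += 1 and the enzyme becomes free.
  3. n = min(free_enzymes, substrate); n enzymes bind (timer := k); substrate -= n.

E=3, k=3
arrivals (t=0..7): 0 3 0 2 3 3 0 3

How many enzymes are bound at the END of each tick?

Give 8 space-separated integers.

Answer: 0 3 3 3 3 3 3 3

Derivation:
t=0: arr=0 -> substrate=0 bound=0 product=0
t=1: arr=3 -> substrate=0 bound=3 product=0
t=2: arr=0 -> substrate=0 bound=3 product=0
t=3: arr=2 -> substrate=2 bound=3 product=0
t=4: arr=3 -> substrate=2 bound=3 product=3
t=5: arr=3 -> substrate=5 bound=3 product=3
t=6: arr=0 -> substrate=5 bound=3 product=3
t=7: arr=3 -> substrate=5 bound=3 product=6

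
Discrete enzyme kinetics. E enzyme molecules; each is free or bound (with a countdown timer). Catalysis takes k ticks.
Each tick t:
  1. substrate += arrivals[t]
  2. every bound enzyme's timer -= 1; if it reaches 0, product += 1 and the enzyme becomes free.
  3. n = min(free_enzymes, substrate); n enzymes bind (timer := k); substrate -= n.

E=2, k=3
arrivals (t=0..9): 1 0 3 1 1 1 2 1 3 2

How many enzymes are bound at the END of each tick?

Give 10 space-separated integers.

Answer: 1 1 2 2 2 2 2 2 2 2

Derivation:
t=0: arr=1 -> substrate=0 bound=1 product=0
t=1: arr=0 -> substrate=0 bound=1 product=0
t=2: arr=3 -> substrate=2 bound=2 product=0
t=3: arr=1 -> substrate=2 bound=2 product=1
t=4: arr=1 -> substrate=3 bound=2 product=1
t=5: arr=1 -> substrate=3 bound=2 product=2
t=6: arr=2 -> substrate=4 bound=2 product=3
t=7: arr=1 -> substrate=5 bound=2 product=3
t=8: arr=3 -> substrate=7 bound=2 product=4
t=9: arr=2 -> substrate=8 bound=2 product=5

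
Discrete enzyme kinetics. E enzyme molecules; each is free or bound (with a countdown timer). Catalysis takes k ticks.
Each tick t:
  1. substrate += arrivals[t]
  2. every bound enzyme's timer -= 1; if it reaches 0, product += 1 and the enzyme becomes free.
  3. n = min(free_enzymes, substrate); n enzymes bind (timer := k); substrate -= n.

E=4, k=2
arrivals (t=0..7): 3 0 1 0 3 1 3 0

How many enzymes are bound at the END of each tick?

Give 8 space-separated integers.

Answer: 3 3 1 1 3 4 4 3

Derivation:
t=0: arr=3 -> substrate=0 bound=3 product=0
t=1: arr=0 -> substrate=0 bound=3 product=0
t=2: arr=1 -> substrate=0 bound=1 product=3
t=3: arr=0 -> substrate=0 bound=1 product=3
t=4: arr=3 -> substrate=0 bound=3 product=4
t=5: arr=1 -> substrate=0 bound=4 product=4
t=6: arr=3 -> substrate=0 bound=4 product=7
t=7: arr=0 -> substrate=0 bound=3 product=8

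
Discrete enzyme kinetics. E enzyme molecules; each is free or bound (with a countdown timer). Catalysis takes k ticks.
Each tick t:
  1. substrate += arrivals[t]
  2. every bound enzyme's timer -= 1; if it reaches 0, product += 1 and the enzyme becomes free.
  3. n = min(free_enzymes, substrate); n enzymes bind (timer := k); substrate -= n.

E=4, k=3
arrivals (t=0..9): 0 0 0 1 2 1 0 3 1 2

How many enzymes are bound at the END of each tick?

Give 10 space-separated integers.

Answer: 0 0 0 1 3 4 3 4 4 4

Derivation:
t=0: arr=0 -> substrate=0 bound=0 product=0
t=1: arr=0 -> substrate=0 bound=0 product=0
t=2: arr=0 -> substrate=0 bound=0 product=0
t=3: arr=1 -> substrate=0 bound=1 product=0
t=4: arr=2 -> substrate=0 bound=3 product=0
t=5: arr=1 -> substrate=0 bound=4 product=0
t=6: arr=0 -> substrate=0 bound=3 product=1
t=7: arr=3 -> substrate=0 bound=4 product=3
t=8: arr=1 -> substrate=0 bound=4 product=4
t=9: arr=2 -> substrate=2 bound=4 product=4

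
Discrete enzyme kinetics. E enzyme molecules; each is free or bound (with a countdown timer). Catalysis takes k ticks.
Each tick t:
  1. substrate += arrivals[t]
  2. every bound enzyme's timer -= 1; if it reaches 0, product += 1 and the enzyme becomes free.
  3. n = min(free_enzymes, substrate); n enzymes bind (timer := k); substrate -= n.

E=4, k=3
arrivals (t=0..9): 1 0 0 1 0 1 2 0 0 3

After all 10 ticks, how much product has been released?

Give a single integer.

Answer: 5

Derivation:
t=0: arr=1 -> substrate=0 bound=1 product=0
t=1: arr=0 -> substrate=0 bound=1 product=0
t=2: arr=0 -> substrate=0 bound=1 product=0
t=3: arr=1 -> substrate=0 bound=1 product=1
t=4: arr=0 -> substrate=0 bound=1 product=1
t=5: arr=1 -> substrate=0 bound=2 product=1
t=6: arr=2 -> substrate=0 bound=3 product=2
t=7: arr=0 -> substrate=0 bound=3 product=2
t=8: arr=0 -> substrate=0 bound=2 product=3
t=9: arr=3 -> substrate=0 bound=3 product=5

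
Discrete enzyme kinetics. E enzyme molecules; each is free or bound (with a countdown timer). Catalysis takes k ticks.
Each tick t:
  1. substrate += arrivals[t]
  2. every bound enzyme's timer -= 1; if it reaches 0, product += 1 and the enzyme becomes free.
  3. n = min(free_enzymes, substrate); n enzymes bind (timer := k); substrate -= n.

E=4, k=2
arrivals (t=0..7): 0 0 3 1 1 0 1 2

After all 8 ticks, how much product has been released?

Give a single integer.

Answer: 5

Derivation:
t=0: arr=0 -> substrate=0 bound=0 product=0
t=1: arr=0 -> substrate=0 bound=0 product=0
t=2: arr=3 -> substrate=0 bound=3 product=0
t=3: arr=1 -> substrate=0 bound=4 product=0
t=4: arr=1 -> substrate=0 bound=2 product=3
t=5: arr=0 -> substrate=0 bound=1 product=4
t=6: arr=1 -> substrate=0 bound=1 product=5
t=7: arr=2 -> substrate=0 bound=3 product=5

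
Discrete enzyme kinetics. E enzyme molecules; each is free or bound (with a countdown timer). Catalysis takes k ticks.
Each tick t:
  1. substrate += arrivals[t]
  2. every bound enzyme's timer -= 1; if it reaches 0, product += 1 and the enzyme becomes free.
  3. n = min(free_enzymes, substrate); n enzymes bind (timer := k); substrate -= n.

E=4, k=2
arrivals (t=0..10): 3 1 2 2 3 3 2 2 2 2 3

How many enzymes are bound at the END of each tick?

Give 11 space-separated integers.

t=0: arr=3 -> substrate=0 bound=3 product=0
t=1: arr=1 -> substrate=0 bound=4 product=0
t=2: arr=2 -> substrate=0 bound=3 product=3
t=3: arr=2 -> substrate=0 bound=4 product=4
t=4: arr=3 -> substrate=1 bound=4 product=6
t=5: arr=3 -> substrate=2 bound=4 product=8
t=6: arr=2 -> substrate=2 bound=4 product=10
t=7: arr=2 -> substrate=2 bound=4 product=12
t=8: arr=2 -> substrate=2 bound=4 product=14
t=9: arr=2 -> substrate=2 bound=4 product=16
t=10: arr=3 -> substrate=3 bound=4 product=18

Answer: 3 4 3 4 4 4 4 4 4 4 4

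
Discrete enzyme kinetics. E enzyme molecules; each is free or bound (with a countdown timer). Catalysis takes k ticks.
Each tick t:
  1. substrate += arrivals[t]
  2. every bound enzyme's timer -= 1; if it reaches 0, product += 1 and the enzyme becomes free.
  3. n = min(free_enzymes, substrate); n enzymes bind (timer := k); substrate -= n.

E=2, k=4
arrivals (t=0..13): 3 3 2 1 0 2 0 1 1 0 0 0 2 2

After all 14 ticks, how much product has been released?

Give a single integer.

Answer: 6

Derivation:
t=0: arr=3 -> substrate=1 bound=2 product=0
t=1: arr=3 -> substrate=4 bound=2 product=0
t=2: arr=2 -> substrate=6 bound=2 product=0
t=3: arr=1 -> substrate=7 bound=2 product=0
t=4: arr=0 -> substrate=5 bound=2 product=2
t=5: arr=2 -> substrate=7 bound=2 product=2
t=6: arr=0 -> substrate=7 bound=2 product=2
t=7: arr=1 -> substrate=8 bound=2 product=2
t=8: arr=1 -> substrate=7 bound=2 product=4
t=9: arr=0 -> substrate=7 bound=2 product=4
t=10: arr=0 -> substrate=7 bound=2 product=4
t=11: arr=0 -> substrate=7 bound=2 product=4
t=12: arr=2 -> substrate=7 bound=2 product=6
t=13: arr=2 -> substrate=9 bound=2 product=6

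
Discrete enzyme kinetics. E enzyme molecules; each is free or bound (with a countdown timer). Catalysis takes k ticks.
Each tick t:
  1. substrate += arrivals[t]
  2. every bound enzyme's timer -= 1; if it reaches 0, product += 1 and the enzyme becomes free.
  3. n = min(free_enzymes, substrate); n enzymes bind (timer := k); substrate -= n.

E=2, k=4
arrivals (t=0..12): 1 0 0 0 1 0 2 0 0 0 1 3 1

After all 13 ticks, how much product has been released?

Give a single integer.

t=0: arr=1 -> substrate=0 bound=1 product=0
t=1: arr=0 -> substrate=0 bound=1 product=0
t=2: arr=0 -> substrate=0 bound=1 product=0
t=3: arr=0 -> substrate=0 bound=1 product=0
t=4: arr=1 -> substrate=0 bound=1 product=1
t=5: arr=0 -> substrate=0 bound=1 product=1
t=6: arr=2 -> substrate=1 bound=2 product=1
t=7: arr=0 -> substrate=1 bound=2 product=1
t=8: arr=0 -> substrate=0 bound=2 product=2
t=9: arr=0 -> substrate=0 bound=2 product=2
t=10: arr=1 -> substrate=0 bound=2 product=3
t=11: arr=3 -> substrate=3 bound=2 product=3
t=12: arr=1 -> substrate=3 bound=2 product=4

Answer: 4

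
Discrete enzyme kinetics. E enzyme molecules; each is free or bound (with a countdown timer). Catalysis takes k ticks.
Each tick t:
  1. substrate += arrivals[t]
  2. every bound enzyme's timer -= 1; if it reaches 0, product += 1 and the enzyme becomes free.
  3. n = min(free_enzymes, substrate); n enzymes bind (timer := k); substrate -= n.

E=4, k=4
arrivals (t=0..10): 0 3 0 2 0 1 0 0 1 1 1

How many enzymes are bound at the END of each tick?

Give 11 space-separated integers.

t=0: arr=0 -> substrate=0 bound=0 product=0
t=1: arr=3 -> substrate=0 bound=3 product=0
t=2: arr=0 -> substrate=0 bound=3 product=0
t=3: arr=2 -> substrate=1 bound=4 product=0
t=4: arr=0 -> substrate=1 bound=4 product=0
t=5: arr=1 -> substrate=0 bound=3 product=3
t=6: arr=0 -> substrate=0 bound=3 product=3
t=7: arr=0 -> substrate=0 bound=2 product=4
t=8: arr=1 -> substrate=0 bound=3 product=4
t=9: arr=1 -> substrate=0 bound=2 product=6
t=10: arr=1 -> substrate=0 bound=3 product=6

Answer: 0 3 3 4 4 3 3 2 3 2 3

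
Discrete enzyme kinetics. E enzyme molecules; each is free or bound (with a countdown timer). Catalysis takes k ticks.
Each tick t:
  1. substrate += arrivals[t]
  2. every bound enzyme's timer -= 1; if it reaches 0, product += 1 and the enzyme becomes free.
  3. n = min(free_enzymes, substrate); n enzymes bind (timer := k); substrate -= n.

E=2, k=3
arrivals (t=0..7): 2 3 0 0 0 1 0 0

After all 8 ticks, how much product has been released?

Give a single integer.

Answer: 4

Derivation:
t=0: arr=2 -> substrate=0 bound=2 product=0
t=1: arr=3 -> substrate=3 bound=2 product=0
t=2: arr=0 -> substrate=3 bound=2 product=0
t=3: arr=0 -> substrate=1 bound=2 product=2
t=4: arr=0 -> substrate=1 bound=2 product=2
t=5: arr=1 -> substrate=2 bound=2 product=2
t=6: arr=0 -> substrate=0 bound=2 product=4
t=7: arr=0 -> substrate=0 bound=2 product=4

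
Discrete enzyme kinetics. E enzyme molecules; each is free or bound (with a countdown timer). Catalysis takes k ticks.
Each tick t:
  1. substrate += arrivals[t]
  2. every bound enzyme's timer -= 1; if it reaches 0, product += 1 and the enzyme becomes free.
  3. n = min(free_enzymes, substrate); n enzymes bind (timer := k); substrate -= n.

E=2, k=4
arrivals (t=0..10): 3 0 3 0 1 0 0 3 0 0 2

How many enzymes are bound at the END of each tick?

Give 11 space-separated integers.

t=0: arr=3 -> substrate=1 bound=2 product=0
t=1: arr=0 -> substrate=1 bound=2 product=0
t=2: arr=3 -> substrate=4 bound=2 product=0
t=3: arr=0 -> substrate=4 bound=2 product=0
t=4: arr=1 -> substrate=3 bound=2 product=2
t=5: arr=0 -> substrate=3 bound=2 product=2
t=6: arr=0 -> substrate=3 bound=2 product=2
t=7: arr=3 -> substrate=6 bound=2 product=2
t=8: arr=0 -> substrate=4 bound=2 product=4
t=9: arr=0 -> substrate=4 bound=2 product=4
t=10: arr=2 -> substrate=6 bound=2 product=4

Answer: 2 2 2 2 2 2 2 2 2 2 2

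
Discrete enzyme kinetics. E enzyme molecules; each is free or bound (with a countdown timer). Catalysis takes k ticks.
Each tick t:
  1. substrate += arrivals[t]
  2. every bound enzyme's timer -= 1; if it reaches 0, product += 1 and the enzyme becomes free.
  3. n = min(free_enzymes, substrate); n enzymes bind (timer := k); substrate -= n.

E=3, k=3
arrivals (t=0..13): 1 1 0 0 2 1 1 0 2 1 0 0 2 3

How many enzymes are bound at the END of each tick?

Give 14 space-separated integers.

Answer: 1 2 2 1 2 3 3 2 3 3 3 1 3 3

Derivation:
t=0: arr=1 -> substrate=0 bound=1 product=0
t=1: arr=1 -> substrate=0 bound=2 product=0
t=2: arr=0 -> substrate=0 bound=2 product=0
t=3: arr=0 -> substrate=0 bound=1 product=1
t=4: arr=2 -> substrate=0 bound=2 product=2
t=5: arr=1 -> substrate=0 bound=3 product=2
t=6: arr=1 -> substrate=1 bound=3 product=2
t=7: arr=0 -> substrate=0 bound=2 product=4
t=8: arr=2 -> substrate=0 bound=3 product=5
t=9: arr=1 -> substrate=1 bound=3 product=5
t=10: arr=0 -> substrate=0 bound=3 product=6
t=11: arr=0 -> substrate=0 bound=1 product=8
t=12: arr=2 -> substrate=0 bound=3 product=8
t=13: arr=3 -> substrate=2 bound=3 product=9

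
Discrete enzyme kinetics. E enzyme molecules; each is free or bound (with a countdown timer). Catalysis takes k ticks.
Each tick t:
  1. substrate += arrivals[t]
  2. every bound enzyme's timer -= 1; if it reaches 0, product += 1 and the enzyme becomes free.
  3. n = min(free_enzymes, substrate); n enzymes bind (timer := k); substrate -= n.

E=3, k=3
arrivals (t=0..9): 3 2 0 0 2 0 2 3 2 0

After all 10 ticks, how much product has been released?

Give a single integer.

Answer: 8

Derivation:
t=0: arr=3 -> substrate=0 bound=3 product=0
t=1: arr=2 -> substrate=2 bound=3 product=0
t=2: arr=0 -> substrate=2 bound=3 product=0
t=3: arr=0 -> substrate=0 bound=2 product=3
t=4: arr=2 -> substrate=1 bound=3 product=3
t=5: arr=0 -> substrate=1 bound=3 product=3
t=6: arr=2 -> substrate=1 bound=3 product=5
t=7: arr=3 -> substrate=3 bound=3 product=6
t=8: arr=2 -> substrate=5 bound=3 product=6
t=9: arr=0 -> substrate=3 bound=3 product=8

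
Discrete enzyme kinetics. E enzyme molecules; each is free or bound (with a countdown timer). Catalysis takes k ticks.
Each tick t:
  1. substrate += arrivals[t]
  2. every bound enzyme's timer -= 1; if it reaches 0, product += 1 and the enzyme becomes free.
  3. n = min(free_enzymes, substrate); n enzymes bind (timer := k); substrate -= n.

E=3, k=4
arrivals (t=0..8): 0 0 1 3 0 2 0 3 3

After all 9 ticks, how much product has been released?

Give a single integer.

Answer: 3

Derivation:
t=0: arr=0 -> substrate=0 bound=0 product=0
t=1: arr=0 -> substrate=0 bound=0 product=0
t=2: arr=1 -> substrate=0 bound=1 product=0
t=3: arr=3 -> substrate=1 bound=3 product=0
t=4: arr=0 -> substrate=1 bound=3 product=0
t=5: arr=2 -> substrate=3 bound=3 product=0
t=6: arr=0 -> substrate=2 bound=3 product=1
t=7: arr=3 -> substrate=3 bound=3 product=3
t=8: arr=3 -> substrate=6 bound=3 product=3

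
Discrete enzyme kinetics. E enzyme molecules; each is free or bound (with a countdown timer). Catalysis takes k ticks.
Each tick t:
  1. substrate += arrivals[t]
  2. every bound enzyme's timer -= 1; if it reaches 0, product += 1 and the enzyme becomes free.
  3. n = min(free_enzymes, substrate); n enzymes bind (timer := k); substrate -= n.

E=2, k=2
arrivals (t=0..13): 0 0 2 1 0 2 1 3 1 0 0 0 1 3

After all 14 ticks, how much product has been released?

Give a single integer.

t=0: arr=0 -> substrate=0 bound=0 product=0
t=1: arr=0 -> substrate=0 bound=0 product=0
t=2: arr=2 -> substrate=0 bound=2 product=0
t=3: arr=1 -> substrate=1 bound=2 product=0
t=4: arr=0 -> substrate=0 bound=1 product=2
t=5: arr=2 -> substrate=1 bound=2 product=2
t=6: arr=1 -> substrate=1 bound=2 product=3
t=7: arr=3 -> substrate=3 bound=2 product=4
t=8: arr=1 -> substrate=3 bound=2 product=5
t=9: arr=0 -> substrate=2 bound=2 product=6
t=10: arr=0 -> substrate=1 bound=2 product=7
t=11: arr=0 -> substrate=0 bound=2 product=8
t=12: arr=1 -> substrate=0 bound=2 product=9
t=13: arr=3 -> substrate=2 bound=2 product=10

Answer: 10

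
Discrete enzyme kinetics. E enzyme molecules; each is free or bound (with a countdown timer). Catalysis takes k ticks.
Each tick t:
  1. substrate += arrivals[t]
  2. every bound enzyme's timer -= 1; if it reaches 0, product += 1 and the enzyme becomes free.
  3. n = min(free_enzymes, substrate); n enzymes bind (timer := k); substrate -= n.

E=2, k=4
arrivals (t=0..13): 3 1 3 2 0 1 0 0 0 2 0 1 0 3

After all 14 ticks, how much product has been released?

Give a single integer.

Answer: 6

Derivation:
t=0: arr=3 -> substrate=1 bound=2 product=0
t=1: arr=1 -> substrate=2 bound=2 product=0
t=2: arr=3 -> substrate=5 bound=2 product=0
t=3: arr=2 -> substrate=7 bound=2 product=0
t=4: arr=0 -> substrate=5 bound=2 product=2
t=5: arr=1 -> substrate=6 bound=2 product=2
t=6: arr=0 -> substrate=6 bound=2 product=2
t=7: arr=0 -> substrate=6 bound=2 product=2
t=8: arr=0 -> substrate=4 bound=2 product=4
t=9: arr=2 -> substrate=6 bound=2 product=4
t=10: arr=0 -> substrate=6 bound=2 product=4
t=11: arr=1 -> substrate=7 bound=2 product=4
t=12: arr=0 -> substrate=5 bound=2 product=6
t=13: arr=3 -> substrate=8 bound=2 product=6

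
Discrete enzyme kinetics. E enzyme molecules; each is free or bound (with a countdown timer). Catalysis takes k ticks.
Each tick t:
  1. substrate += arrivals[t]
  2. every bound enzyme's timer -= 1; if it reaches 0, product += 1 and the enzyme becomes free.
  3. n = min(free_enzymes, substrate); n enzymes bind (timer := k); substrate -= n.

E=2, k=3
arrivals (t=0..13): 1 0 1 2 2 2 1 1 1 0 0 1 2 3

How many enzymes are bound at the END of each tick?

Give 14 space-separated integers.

Answer: 1 1 2 2 2 2 2 2 2 2 2 2 2 2

Derivation:
t=0: arr=1 -> substrate=0 bound=1 product=0
t=1: arr=0 -> substrate=0 bound=1 product=0
t=2: arr=1 -> substrate=0 bound=2 product=0
t=3: arr=2 -> substrate=1 bound=2 product=1
t=4: arr=2 -> substrate=3 bound=2 product=1
t=5: arr=2 -> substrate=4 bound=2 product=2
t=6: arr=1 -> substrate=4 bound=2 product=3
t=7: arr=1 -> substrate=5 bound=2 product=3
t=8: arr=1 -> substrate=5 bound=2 product=4
t=9: arr=0 -> substrate=4 bound=2 product=5
t=10: arr=0 -> substrate=4 bound=2 product=5
t=11: arr=1 -> substrate=4 bound=2 product=6
t=12: arr=2 -> substrate=5 bound=2 product=7
t=13: arr=3 -> substrate=8 bound=2 product=7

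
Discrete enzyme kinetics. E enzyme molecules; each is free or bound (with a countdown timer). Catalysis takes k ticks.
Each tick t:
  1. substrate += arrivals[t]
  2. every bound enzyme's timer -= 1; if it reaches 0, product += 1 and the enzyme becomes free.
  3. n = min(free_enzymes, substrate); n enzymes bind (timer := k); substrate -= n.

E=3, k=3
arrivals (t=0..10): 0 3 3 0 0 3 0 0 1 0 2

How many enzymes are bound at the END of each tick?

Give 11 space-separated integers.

t=0: arr=0 -> substrate=0 bound=0 product=0
t=1: arr=3 -> substrate=0 bound=3 product=0
t=2: arr=3 -> substrate=3 bound=3 product=0
t=3: arr=0 -> substrate=3 bound=3 product=0
t=4: arr=0 -> substrate=0 bound=3 product=3
t=5: arr=3 -> substrate=3 bound=3 product=3
t=6: arr=0 -> substrate=3 bound=3 product=3
t=7: arr=0 -> substrate=0 bound=3 product=6
t=8: arr=1 -> substrate=1 bound=3 product=6
t=9: arr=0 -> substrate=1 bound=3 product=6
t=10: arr=2 -> substrate=0 bound=3 product=9

Answer: 0 3 3 3 3 3 3 3 3 3 3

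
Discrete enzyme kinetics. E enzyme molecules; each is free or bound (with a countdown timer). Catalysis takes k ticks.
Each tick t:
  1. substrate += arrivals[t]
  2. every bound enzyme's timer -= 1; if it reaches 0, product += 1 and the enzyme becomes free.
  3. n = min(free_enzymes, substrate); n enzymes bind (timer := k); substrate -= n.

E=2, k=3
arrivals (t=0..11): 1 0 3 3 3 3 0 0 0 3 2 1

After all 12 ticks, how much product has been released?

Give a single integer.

t=0: arr=1 -> substrate=0 bound=1 product=0
t=1: arr=0 -> substrate=0 bound=1 product=0
t=2: arr=3 -> substrate=2 bound=2 product=0
t=3: arr=3 -> substrate=4 bound=2 product=1
t=4: arr=3 -> substrate=7 bound=2 product=1
t=5: arr=3 -> substrate=9 bound=2 product=2
t=6: arr=0 -> substrate=8 bound=2 product=3
t=7: arr=0 -> substrate=8 bound=2 product=3
t=8: arr=0 -> substrate=7 bound=2 product=4
t=9: arr=3 -> substrate=9 bound=2 product=5
t=10: arr=2 -> substrate=11 bound=2 product=5
t=11: arr=1 -> substrate=11 bound=2 product=6

Answer: 6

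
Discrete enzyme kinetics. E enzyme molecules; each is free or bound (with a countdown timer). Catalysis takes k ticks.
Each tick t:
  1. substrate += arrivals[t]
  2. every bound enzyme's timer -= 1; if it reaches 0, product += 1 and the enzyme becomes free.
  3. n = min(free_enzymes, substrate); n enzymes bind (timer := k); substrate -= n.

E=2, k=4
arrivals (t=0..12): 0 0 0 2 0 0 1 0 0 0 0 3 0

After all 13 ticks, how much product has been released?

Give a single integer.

t=0: arr=0 -> substrate=0 bound=0 product=0
t=1: arr=0 -> substrate=0 bound=0 product=0
t=2: arr=0 -> substrate=0 bound=0 product=0
t=3: arr=2 -> substrate=0 bound=2 product=0
t=4: arr=0 -> substrate=0 bound=2 product=0
t=5: arr=0 -> substrate=0 bound=2 product=0
t=6: arr=1 -> substrate=1 bound=2 product=0
t=7: arr=0 -> substrate=0 bound=1 product=2
t=8: arr=0 -> substrate=0 bound=1 product=2
t=9: arr=0 -> substrate=0 bound=1 product=2
t=10: arr=0 -> substrate=0 bound=1 product=2
t=11: arr=3 -> substrate=1 bound=2 product=3
t=12: arr=0 -> substrate=1 bound=2 product=3

Answer: 3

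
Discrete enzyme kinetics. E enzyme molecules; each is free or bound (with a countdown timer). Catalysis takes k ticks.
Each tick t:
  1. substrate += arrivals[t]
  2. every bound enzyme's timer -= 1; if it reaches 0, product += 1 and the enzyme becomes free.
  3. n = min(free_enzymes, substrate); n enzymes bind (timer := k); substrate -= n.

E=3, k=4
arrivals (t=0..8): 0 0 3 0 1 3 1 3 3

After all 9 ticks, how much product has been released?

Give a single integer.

t=0: arr=0 -> substrate=0 bound=0 product=0
t=1: arr=0 -> substrate=0 bound=0 product=0
t=2: arr=3 -> substrate=0 bound=3 product=0
t=3: arr=0 -> substrate=0 bound=3 product=0
t=4: arr=1 -> substrate=1 bound=3 product=0
t=5: arr=3 -> substrate=4 bound=3 product=0
t=6: arr=1 -> substrate=2 bound=3 product=3
t=7: arr=3 -> substrate=5 bound=3 product=3
t=8: arr=3 -> substrate=8 bound=3 product=3

Answer: 3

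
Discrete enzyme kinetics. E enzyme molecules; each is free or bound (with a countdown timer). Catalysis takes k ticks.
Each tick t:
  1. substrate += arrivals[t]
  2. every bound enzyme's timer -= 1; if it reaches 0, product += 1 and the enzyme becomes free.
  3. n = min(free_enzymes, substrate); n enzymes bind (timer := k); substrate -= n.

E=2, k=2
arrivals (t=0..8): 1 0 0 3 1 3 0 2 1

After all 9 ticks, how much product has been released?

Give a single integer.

t=0: arr=1 -> substrate=0 bound=1 product=0
t=1: arr=0 -> substrate=0 bound=1 product=0
t=2: arr=0 -> substrate=0 bound=0 product=1
t=3: arr=3 -> substrate=1 bound=2 product=1
t=4: arr=1 -> substrate=2 bound=2 product=1
t=5: arr=3 -> substrate=3 bound=2 product=3
t=6: arr=0 -> substrate=3 bound=2 product=3
t=7: arr=2 -> substrate=3 bound=2 product=5
t=8: arr=1 -> substrate=4 bound=2 product=5

Answer: 5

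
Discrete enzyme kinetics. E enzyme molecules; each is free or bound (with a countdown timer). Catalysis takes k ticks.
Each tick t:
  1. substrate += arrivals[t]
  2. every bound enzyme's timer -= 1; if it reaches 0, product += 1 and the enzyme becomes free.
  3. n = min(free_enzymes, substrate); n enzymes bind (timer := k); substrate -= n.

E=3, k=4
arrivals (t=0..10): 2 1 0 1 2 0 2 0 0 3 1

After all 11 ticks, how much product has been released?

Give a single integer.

Answer: 6

Derivation:
t=0: arr=2 -> substrate=0 bound=2 product=0
t=1: arr=1 -> substrate=0 bound=3 product=0
t=2: arr=0 -> substrate=0 bound=3 product=0
t=3: arr=1 -> substrate=1 bound=3 product=0
t=4: arr=2 -> substrate=1 bound=3 product=2
t=5: arr=0 -> substrate=0 bound=3 product=3
t=6: arr=2 -> substrate=2 bound=3 product=3
t=7: arr=0 -> substrate=2 bound=3 product=3
t=8: arr=0 -> substrate=0 bound=3 product=5
t=9: arr=3 -> substrate=2 bound=3 product=6
t=10: arr=1 -> substrate=3 bound=3 product=6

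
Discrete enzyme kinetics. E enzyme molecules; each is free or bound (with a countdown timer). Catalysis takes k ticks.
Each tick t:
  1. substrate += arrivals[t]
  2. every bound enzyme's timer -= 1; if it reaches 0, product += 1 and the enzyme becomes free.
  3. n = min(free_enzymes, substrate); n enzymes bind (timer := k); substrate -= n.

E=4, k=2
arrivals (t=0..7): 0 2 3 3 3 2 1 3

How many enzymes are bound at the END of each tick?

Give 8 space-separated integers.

t=0: arr=0 -> substrate=0 bound=0 product=0
t=1: arr=2 -> substrate=0 bound=2 product=0
t=2: arr=3 -> substrate=1 bound=4 product=0
t=3: arr=3 -> substrate=2 bound=4 product=2
t=4: arr=3 -> substrate=3 bound=4 product=4
t=5: arr=2 -> substrate=3 bound=4 product=6
t=6: arr=1 -> substrate=2 bound=4 product=8
t=7: arr=3 -> substrate=3 bound=4 product=10

Answer: 0 2 4 4 4 4 4 4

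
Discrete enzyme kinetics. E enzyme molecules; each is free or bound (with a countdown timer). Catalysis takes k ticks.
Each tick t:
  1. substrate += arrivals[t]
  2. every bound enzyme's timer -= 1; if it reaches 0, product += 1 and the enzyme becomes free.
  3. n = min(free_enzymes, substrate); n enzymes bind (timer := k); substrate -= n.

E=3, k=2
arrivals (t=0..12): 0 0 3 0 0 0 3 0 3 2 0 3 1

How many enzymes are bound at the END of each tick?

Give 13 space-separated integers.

t=0: arr=0 -> substrate=0 bound=0 product=0
t=1: arr=0 -> substrate=0 bound=0 product=0
t=2: arr=3 -> substrate=0 bound=3 product=0
t=3: arr=0 -> substrate=0 bound=3 product=0
t=4: arr=0 -> substrate=0 bound=0 product=3
t=5: arr=0 -> substrate=0 bound=0 product=3
t=6: arr=3 -> substrate=0 bound=3 product=3
t=7: arr=0 -> substrate=0 bound=3 product=3
t=8: arr=3 -> substrate=0 bound=3 product=6
t=9: arr=2 -> substrate=2 bound=3 product=6
t=10: arr=0 -> substrate=0 bound=2 product=9
t=11: arr=3 -> substrate=2 bound=3 product=9
t=12: arr=1 -> substrate=1 bound=3 product=11

Answer: 0 0 3 3 0 0 3 3 3 3 2 3 3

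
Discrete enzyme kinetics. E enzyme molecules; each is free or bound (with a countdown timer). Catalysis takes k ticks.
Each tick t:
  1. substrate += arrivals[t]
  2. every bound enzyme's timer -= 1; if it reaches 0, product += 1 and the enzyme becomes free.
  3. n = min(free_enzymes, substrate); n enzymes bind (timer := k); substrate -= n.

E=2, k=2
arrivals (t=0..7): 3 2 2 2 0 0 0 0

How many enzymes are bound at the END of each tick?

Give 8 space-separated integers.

Answer: 2 2 2 2 2 2 2 2

Derivation:
t=0: arr=3 -> substrate=1 bound=2 product=0
t=1: arr=2 -> substrate=3 bound=2 product=0
t=2: arr=2 -> substrate=3 bound=2 product=2
t=3: arr=2 -> substrate=5 bound=2 product=2
t=4: arr=0 -> substrate=3 bound=2 product=4
t=5: arr=0 -> substrate=3 bound=2 product=4
t=6: arr=0 -> substrate=1 bound=2 product=6
t=7: arr=0 -> substrate=1 bound=2 product=6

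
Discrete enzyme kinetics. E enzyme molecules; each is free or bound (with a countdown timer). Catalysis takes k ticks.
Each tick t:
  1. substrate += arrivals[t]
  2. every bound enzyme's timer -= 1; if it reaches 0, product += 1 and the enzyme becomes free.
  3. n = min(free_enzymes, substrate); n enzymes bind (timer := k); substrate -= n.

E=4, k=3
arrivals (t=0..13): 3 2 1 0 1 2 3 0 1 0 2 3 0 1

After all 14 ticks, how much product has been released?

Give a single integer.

t=0: arr=3 -> substrate=0 bound=3 product=0
t=1: arr=2 -> substrate=1 bound=4 product=0
t=2: arr=1 -> substrate=2 bound=4 product=0
t=3: arr=0 -> substrate=0 bound=3 product=3
t=4: arr=1 -> substrate=0 bound=3 product=4
t=5: arr=2 -> substrate=1 bound=4 product=4
t=6: arr=3 -> substrate=2 bound=4 product=6
t=7: arr=0 -> substrate=1 bound=4 product=7
t=8: arr=1 -> substrate=1 bound=4 product=8
t=9: arr=0 -> substrate=0 bound=3 product=10
t=10: arr=2 -> substrate=0 bound=4 product=11
t=11: arr=3 -> substrate=2 bound=4 product=12
t=12: arr=0 -> substrate=1 bound=4 product=13
t=13: arr=1 -> substrate=0 bound=4 product=15

Answer: 15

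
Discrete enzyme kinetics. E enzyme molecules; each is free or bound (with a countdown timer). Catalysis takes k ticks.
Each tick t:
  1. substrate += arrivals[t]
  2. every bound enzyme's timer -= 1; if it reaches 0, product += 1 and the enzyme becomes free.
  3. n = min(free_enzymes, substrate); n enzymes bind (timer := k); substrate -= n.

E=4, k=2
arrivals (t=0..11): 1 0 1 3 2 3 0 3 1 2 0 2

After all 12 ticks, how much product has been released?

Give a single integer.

t=0: arr=1 -> substrate=0 bound=1 product=0
t=1: arr=0 -> substrate=0 bound=1 product=0
t=2: arr=1 -> substrate=0 bound=1 product=1
t=3: arr=3 -> substrate=0 bound=4 product=1
t=4: arr=2 -> substrate=1 bound=4 product=2
t=5: arr=3 -> substrate=1 bound=4 product=5
t=6: arr=0 -> substrate=0 bound=4 product=6
t=7: arr=3 -> substrate=0 bound=4 product=9
t=8: arr=1 -> substrate=0 bound=4 product=10
t=9: arr=2 -> substrate=0 bound=3 product=13
t=10: arr=0 -> substrate=0 bound=2 product=14
t=11: arr=2 -> substrate=0 bound=2 product=16

Answer: 16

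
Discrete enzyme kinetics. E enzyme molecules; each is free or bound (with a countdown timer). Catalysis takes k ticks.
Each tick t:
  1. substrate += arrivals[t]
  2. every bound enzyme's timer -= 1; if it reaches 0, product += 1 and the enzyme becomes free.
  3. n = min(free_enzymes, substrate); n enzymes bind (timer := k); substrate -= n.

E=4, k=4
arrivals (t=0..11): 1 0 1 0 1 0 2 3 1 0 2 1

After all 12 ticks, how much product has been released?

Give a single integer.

Answer: 6

Derivation:
t=0: arr=1 -> substrate=0 bound=1 product=0
t=1: arr=0 -> substrate=0 bound=1 product=0
t=2: arr=1 -> substrate=0 bound=2 product=0
t=3: arr=0 -> substrate=0 bound=2 product=0
t=4: arr=1 -> substrate=0 bound=2 product=1
t=5: arr=0 -> substrate=0 bound=2 product=1
t=6: arr=2 -> substrate=0 bound=3 product=2
t=7: arr=3 -> substrate=2 bound=4 product=2
t=8: arr=1 -> substrate=2 bound=4 product=3
t=9: arr=0 -> substrate=2 bound=4 product=3
t=10: arr=2 -> substrate=2 bound=4 product=5
t=11: arr=1 -> substrate=2 bound=4 product=6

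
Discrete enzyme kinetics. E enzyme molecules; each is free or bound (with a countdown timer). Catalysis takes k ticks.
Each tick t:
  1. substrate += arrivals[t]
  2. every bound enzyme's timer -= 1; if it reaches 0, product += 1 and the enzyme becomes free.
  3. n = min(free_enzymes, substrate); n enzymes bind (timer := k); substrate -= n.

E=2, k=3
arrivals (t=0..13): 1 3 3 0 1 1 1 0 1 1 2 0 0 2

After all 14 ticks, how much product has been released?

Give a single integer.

Answer: 8

Derivation:
t=0: arr=1 -> substrate=0 bound=1 product=0
t=1: arr=3 -> substrate=2 bound=2 product=0
t=2: arr=3 -> substrate=5 bound=2 product=0
t=3: arr=0 -> substrate=4 bound=2 product=1
t=4: arr=1 -> substrate=4 bound=2 product=2
t=5: arr=1 -> substrate=5 bound=2 product=2
t=6: arr=1 -> substrate=5 bound=2 product=3
t=7: arr=0 -> substrate=4 bound=2 product=4
t=8: arr=1 -> substrate=5 bound=2 product=4
t=9: arr=1 -> substrate=5 bound=2 product=5
t=10: arr=2 -> substrate=6 bound=2 product=6
t=11: arr=0 -> substrate=6 bound=2 product=6
t=12: arr=0 -> substrate=5 bound=2 product=7
t=13: arr=2 -> substrate=6 bound=2 product=8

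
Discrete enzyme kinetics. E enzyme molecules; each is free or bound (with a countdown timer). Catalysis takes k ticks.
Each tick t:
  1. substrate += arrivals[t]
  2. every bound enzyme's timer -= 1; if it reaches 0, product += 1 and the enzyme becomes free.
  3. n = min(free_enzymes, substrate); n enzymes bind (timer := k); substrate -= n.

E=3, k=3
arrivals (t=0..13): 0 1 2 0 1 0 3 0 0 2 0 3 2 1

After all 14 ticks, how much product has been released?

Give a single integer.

t=0: arr=0 -> substrate=0 bound=0 product=0
t=1: arr=1 -> substrate=0 bound=1 product=0
t=2: arr=2 -> substrate=0 bound=3 product=0
t=3: arr=0 -> substrate=0 bound=3 product=0
t=4: arr=1 -> substrate=0 bound=3 product=1
t=5: arr=0 -> substrate=0 bound=1 product=3
t=6: arr=3 -> substrate=1 bound=3 product=3
t=7: arr=0 -> substrate=0 bound=3 product=4
t=8: arr=0 -> substrate=0 bound=3 product=4
t=9: arr=2 -> substrate=0 bound=3 product=6
t=10: arr=0 -> substrate=0 bound=2 product=7
t=11: arr=3 -> substrate=2 bound=3 product=7
t=12: arr=2 -> substrate=2 bound=3 product=9
t=13: arr=1 -> substrate=3 bound=3 product=9

Answer: 9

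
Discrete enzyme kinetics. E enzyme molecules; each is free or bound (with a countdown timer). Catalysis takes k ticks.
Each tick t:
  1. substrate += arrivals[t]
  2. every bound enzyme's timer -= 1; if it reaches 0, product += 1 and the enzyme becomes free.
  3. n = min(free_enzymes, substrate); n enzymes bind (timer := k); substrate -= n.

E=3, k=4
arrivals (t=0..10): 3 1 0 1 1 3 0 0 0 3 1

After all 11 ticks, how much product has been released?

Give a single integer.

Answer: 6

Derivation:
t=0: arr=3 -> substrate=0 bound=3 product=0
t=1: arr=1 -> substrate=1 bound=3 product=0
t=2: arr=0 -> substrate=1 bound=3 product=0
t=3: arr=1 -> substrate=2 bound=3 product=0
t=4: arr=1 -> substrate=0 bound=3 product=3
t=5: arr=3 -> substrate=3 bound=3 product=3
t=6: arr=0 -> substrate=3 bound=3 product=3
t=7: arr=0 -> substrate=3 bound=3 product=3
t=8: arr=0 -> substrate=0 bound=3 product=6
t=9: arr=3 -> substrate=3 bound=3 product=6
t=10: arr=1 -> substrate=4 bound=3 product=6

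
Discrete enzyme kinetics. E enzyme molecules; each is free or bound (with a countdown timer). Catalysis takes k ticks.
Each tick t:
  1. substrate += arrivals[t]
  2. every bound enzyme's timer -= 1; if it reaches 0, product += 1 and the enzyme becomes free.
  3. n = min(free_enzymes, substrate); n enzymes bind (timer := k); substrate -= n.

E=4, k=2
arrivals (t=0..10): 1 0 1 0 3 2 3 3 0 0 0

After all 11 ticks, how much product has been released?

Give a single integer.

t=0: arr=1 -> substrate=0 bound=1 product=0
t=1: arr=0 -> substrate=0 bound=1 product=0
t=2: arr=1 -> substrate=0 bound=1 product=1
t=3: arr=0 -> substrate=0 bound=1 product=1
t=4: arr=3 -> substrate=0 bound=3 product=2
t=5: arr=2 -> substrate=1 bound=4 product=2
t=6: arr=3 -> substrate=1 bound=4 product=5
t=7: arr=3 -> substrate=3 bound=4 product=6
t=8: arr=0 -> substrate=0 bound=4 product=9
t=9: arr=0 -> substrate=0 bound=3 product=10
t=10: arr=0 -> substrate=0 bound=0 product=13

Answer: 13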